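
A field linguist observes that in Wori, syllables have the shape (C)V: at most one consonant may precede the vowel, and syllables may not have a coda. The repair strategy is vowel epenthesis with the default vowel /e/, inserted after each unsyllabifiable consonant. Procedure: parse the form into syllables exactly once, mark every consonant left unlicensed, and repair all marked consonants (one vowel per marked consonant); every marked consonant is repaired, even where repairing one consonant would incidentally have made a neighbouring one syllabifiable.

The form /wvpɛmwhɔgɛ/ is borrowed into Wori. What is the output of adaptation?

wevepɛmewehɔgɛ

Syllabifying with onset maximization leaves /w/, /v/, /m/, /w/ stranded (no codas are permitted; onsets are limited to one consonant).
Each unlicensed consonant becomes the onset of a new syllable: /w/ → /we/, /v/ → /ve/, /m/ → /me/, /w/ → /we/.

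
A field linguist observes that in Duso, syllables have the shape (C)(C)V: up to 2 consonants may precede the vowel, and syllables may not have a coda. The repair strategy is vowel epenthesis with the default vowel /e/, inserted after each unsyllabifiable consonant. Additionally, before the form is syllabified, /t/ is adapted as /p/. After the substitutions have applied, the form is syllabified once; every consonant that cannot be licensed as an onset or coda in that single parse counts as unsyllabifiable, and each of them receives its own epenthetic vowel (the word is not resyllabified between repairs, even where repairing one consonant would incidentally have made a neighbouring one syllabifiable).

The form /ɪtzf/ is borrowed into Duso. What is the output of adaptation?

ɪpezefe

Substitution: /t/ → /p/, giving /ɪpzf/.
Under (C)(C)V, the unsyllabifiable consonants are /p/, /z/, /f/ (no codas are permitted; onsets may contain at most 2 consonants).
Inserting the epenthetic vowel yields /p/ → /pe/, /z/ → /ze/, /f/ → /fe/.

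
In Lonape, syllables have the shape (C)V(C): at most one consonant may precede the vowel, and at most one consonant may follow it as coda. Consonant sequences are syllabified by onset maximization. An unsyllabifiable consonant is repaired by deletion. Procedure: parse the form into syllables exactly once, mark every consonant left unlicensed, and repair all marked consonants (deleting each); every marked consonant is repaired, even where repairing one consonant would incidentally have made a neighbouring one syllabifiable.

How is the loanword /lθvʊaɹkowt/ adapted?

vʊaɹkow

The consonants /l/, /θ/, /t/ cannot be parsed into a legal (C)V(C) syllable (at most one coda consonant is licensed; onsets are limited to one consonant).
Deleting the stranded consonants removes /l/, /θ/, /t/.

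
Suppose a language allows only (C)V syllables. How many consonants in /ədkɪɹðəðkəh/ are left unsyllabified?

The consonants /d/, /ɹ/, /ð/, /h/ cannot be parsed into a legal (C)V syllable (no codas are permitted; onsets are limited to one consonant).

4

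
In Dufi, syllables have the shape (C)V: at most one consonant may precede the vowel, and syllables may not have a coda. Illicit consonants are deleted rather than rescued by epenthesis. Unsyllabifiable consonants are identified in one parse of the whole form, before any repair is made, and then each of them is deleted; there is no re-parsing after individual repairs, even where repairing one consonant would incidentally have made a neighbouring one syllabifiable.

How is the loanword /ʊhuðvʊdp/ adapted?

ʊhuvʊ

Syllabifying with onset maximization leaves /ð/, /d/, /p/ stranded (no codas are permitted; onsets are limited to one consonant).
Deletion applies to /ð/, /d/, /p/.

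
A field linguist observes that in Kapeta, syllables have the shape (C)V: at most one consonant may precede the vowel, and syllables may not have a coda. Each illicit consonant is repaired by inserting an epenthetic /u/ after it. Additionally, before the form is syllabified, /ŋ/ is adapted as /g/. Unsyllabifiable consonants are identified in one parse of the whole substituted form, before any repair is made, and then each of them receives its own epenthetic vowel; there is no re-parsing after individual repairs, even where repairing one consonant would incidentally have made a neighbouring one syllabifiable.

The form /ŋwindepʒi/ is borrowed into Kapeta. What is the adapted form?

guwinudepuʒi

Substitution: /ŋ/ → /g/, giving /gwindepʒi/.
Syllabifying with onset maximization leaves /g/, /n/, /p/ stranded (no codas are permitted; onsets are limited to one consonant).
Epenthesis after each stranded consonant: /g/ → /gu/, /n/ → /nu/, /p/ → /pu/.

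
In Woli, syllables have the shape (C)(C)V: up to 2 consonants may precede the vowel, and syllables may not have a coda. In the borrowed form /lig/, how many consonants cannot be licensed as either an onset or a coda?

The consonants /g/ cannot be parsed into a legal (C)(C)V syllable (no codas are permitted; onsets may contain at most 2 consonants).

1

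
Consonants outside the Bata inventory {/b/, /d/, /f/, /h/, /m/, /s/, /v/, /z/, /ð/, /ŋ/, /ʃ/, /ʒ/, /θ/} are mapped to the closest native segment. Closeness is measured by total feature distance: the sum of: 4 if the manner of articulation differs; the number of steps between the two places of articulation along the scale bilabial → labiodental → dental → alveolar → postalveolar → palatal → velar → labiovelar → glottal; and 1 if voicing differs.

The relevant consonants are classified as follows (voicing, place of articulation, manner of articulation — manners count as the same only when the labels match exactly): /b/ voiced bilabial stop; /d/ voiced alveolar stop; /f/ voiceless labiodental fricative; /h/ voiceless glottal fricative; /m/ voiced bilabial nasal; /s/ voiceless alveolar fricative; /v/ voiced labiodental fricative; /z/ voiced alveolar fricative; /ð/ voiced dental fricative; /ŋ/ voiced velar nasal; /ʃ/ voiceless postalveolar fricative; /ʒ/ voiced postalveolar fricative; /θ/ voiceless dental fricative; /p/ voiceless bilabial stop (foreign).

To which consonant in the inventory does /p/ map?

/b/ is closest: same manner (stop), place distance 0 (bilabial→bilabial), voicing differs (+1); total 1. Next closest is /d/ at distance 4.

b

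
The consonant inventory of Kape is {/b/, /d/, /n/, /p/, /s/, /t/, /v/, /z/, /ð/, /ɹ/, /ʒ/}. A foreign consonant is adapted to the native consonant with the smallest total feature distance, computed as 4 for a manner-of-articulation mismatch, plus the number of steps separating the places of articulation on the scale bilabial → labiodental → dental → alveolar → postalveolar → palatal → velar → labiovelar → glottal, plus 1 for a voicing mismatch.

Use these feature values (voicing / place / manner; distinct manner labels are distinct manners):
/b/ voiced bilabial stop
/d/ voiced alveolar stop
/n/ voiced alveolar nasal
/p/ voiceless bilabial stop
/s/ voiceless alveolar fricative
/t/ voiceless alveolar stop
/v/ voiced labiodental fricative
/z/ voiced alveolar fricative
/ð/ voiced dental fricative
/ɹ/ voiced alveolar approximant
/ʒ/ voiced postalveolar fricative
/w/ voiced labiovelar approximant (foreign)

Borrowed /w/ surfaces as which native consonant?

/ɹ/ is closest: same manner (approximant), place distance 4 (labiovelar→alveolar), same voicing; total 4. Next closest is /ʒ/ at distance 7.

ɹ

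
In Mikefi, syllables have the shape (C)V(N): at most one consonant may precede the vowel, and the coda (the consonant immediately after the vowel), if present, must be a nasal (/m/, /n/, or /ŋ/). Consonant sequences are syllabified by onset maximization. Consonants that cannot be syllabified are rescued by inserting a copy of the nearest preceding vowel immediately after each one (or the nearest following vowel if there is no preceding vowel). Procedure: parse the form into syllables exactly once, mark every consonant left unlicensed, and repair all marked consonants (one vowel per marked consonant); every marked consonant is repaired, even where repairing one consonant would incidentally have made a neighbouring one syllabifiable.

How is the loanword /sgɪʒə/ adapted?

sɪgɪʒə

Under (C)V(N), the unsyllabifiable consonants are /s/ (only a nasal (/m/, /n/, or /ŋ/) is licensed in coda position; onsets are limited to one consonant).
Each unlicensed consonant becomes the onset of a new syllable: /s/ → /sɪ/.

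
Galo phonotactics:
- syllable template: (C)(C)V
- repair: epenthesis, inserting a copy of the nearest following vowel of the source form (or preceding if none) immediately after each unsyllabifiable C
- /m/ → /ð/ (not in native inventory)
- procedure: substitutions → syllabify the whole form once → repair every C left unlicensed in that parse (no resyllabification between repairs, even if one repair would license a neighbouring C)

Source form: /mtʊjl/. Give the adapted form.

Substitution: /m/ → /ð/, giving /ðtʊjl/.
Syllabifying with onset maximization leaves /j/, /l/ stranded (no codas are permitted; onsets may contain at most 2 consonants).
Each unlicensed consonant becomes the onset of a new syllable: /j/ → /jʊ/, /l/ → /lʊ/.

ðtʊjʊlʊ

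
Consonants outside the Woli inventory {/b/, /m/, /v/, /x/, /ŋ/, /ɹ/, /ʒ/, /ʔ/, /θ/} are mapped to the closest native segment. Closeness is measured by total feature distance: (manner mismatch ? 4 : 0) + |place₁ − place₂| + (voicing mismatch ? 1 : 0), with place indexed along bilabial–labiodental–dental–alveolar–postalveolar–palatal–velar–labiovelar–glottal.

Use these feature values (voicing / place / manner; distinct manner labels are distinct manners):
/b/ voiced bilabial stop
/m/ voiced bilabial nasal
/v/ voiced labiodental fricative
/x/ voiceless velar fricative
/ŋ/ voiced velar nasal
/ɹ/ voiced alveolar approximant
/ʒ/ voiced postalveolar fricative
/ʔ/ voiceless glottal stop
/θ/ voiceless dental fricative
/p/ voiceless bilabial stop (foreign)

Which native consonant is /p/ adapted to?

b

/b/ is closest: same manner (stop), place distance 0 (bilabial→bilabial), voicing differs (+1); total 1. Next closest is /m/ at distance 5.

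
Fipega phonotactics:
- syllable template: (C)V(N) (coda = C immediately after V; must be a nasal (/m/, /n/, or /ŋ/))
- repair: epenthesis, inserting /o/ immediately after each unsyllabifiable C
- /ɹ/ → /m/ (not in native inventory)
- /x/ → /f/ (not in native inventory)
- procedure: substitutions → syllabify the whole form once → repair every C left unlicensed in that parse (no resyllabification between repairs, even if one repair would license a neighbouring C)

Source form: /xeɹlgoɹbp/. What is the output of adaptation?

femlogombopo

Substitution: /x/ → /f/, /ɹ/ → /m/, giving /femlgombp/.
Under (C)V(N), the unsyllabifiable consonants are /l/, /b/, /p/ (only a nasal (/m/, /n/, or /ŋ/) is licensed in coda position; onsets are limited to one consonant).
Epenthesis after each stranded consonant: /l/ → /lo/, /b/ → /bo/, /p/ → /po/.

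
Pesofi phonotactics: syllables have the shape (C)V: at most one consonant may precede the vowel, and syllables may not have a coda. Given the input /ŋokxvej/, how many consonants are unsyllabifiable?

Syllabifying with onset maximization leaves /k/, /x/, /j/ stranded (no codas are permitted; onsets are limited to one consonant).

3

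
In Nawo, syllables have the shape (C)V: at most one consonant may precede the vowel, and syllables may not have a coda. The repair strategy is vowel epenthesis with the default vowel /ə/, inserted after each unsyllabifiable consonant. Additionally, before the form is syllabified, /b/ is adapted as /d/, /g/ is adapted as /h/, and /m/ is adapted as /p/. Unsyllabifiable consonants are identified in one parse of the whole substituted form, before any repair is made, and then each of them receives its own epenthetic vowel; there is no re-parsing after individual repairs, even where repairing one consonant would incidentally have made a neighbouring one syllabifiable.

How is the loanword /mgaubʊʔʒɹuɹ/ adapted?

Substitution: /m/ → /p/, /g/ → /h/, /b/ → /d/, giving /phaudʊʔʒɹuɹ/.
Syllabifying with onset maximization leaves /p/, /ʔ/, /ʒ/, /ɹ/ stranded (no codas are permitted; onsets are limited to one consonant).
Epenthesis after each stranded consonant: /p/ → /pə/, /ʔ/ → /ʔə/, /ʒ/ → /ʒə/, /ɹ/ → /ɹə/.

pəhaudʊʔəʒəɹuɹə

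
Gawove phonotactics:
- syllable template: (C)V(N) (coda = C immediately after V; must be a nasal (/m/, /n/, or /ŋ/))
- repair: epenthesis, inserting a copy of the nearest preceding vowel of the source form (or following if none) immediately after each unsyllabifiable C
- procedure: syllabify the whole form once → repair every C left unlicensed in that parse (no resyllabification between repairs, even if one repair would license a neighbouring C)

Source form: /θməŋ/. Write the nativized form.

θəməŋ

Syllabifying with onset maximization leaves /θ/ stranded (only a nasal (/m/, /n/, or /ŋ/) is licensed in coda position; onsets are limited to one consonant).
Epenthesis after each stranded consonant: /θ/ → /θə/.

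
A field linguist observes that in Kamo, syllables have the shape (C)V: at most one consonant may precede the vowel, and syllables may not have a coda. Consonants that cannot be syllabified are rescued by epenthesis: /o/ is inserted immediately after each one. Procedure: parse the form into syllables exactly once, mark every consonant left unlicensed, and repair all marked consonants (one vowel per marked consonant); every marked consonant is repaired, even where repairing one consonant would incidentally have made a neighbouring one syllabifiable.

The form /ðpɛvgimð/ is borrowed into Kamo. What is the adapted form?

ðopɛvogimoðo

Syllabifying with onset maximization leaves /ð/, /v/, /m/, /ð/ stranded (no codas are permitted; onsets are limited to one consonant).
Epenthesis after each stranded consonant: /ð/ → /ðo/, /v/ → /vo/, /m/ → /mo/, /ð/ → /ðo/.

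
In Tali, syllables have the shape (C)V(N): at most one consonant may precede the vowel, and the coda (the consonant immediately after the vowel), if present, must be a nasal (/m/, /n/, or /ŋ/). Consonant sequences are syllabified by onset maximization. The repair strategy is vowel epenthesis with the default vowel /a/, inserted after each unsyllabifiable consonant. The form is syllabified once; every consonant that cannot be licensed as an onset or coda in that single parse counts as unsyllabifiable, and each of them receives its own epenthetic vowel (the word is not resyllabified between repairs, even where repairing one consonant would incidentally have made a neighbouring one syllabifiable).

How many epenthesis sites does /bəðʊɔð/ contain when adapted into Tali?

1

The unsyllabifiable consonants are /ð/; each receives one epenthetic vowel.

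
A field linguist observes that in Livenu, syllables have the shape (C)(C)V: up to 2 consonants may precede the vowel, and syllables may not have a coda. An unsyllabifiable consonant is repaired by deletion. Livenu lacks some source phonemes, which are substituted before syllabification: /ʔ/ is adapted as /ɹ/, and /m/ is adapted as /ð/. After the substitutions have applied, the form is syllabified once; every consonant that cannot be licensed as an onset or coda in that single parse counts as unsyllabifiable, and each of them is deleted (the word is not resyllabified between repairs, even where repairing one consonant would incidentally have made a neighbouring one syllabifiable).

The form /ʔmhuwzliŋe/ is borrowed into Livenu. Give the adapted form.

ðhuzliŋe

Substitution: /ʔ/ → /ɹ/, /m/ → /ð/, giving /ɹðhuwzliŋe/.
The consonants /ɹ/, /w/ cannot be parsed into a legal (C)(C)V syllable (no codas are permitted; onsets may contain at most 2 consonants).
Deletion applies to /ɹ/, /w/.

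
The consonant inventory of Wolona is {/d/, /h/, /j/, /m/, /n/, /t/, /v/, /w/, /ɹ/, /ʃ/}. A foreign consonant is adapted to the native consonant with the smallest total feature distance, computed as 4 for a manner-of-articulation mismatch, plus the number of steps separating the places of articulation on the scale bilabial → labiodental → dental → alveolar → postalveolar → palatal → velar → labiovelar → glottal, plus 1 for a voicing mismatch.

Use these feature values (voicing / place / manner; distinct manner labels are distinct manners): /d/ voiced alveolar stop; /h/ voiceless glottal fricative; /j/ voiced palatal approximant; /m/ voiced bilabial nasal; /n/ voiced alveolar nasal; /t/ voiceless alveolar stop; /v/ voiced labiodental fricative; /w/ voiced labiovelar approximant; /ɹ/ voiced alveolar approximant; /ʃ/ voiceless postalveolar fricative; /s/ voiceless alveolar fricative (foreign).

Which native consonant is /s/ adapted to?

ʃ

/ʃ/ is closest: same manner (fricative), place distance 1 (alveolar→postalveolar), same voicing; total 1. Next closest is /v/ at distance 3.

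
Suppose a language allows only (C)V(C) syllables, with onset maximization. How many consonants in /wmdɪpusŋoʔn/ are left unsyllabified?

3

Under (C)V(C), the unsyllabifiable consonants are /w/, /m/, /n/ (at most one coda consonant is licensed; onsets are limited to one consonant).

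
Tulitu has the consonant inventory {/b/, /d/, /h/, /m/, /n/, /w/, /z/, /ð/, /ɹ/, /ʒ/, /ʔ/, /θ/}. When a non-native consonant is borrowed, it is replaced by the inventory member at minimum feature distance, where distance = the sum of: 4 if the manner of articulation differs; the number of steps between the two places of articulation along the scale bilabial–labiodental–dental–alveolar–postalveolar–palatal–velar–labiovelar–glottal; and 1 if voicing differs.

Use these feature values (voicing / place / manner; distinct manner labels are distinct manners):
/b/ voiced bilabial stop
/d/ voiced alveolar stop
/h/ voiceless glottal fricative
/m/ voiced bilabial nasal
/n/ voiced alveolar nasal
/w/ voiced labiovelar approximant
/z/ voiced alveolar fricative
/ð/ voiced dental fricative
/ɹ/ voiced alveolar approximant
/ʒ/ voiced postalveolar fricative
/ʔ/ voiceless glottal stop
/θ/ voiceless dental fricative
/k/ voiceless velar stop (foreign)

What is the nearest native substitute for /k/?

ʔ

/ʔ/ is closest: same manner (stop), place distance 2 (velar→glottal), same voicing; total 2. Next closest is /d/ at distance 4.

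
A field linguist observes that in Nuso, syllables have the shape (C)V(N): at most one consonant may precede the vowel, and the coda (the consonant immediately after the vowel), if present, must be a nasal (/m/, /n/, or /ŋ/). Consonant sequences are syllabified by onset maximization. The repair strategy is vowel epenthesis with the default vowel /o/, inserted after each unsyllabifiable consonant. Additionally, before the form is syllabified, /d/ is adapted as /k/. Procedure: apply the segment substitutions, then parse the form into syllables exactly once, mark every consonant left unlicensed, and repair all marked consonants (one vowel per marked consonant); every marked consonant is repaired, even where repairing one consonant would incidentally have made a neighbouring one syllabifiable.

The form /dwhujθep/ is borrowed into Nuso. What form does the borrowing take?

kowohujoθepo

Substitution: /d/ → /k/, giving /kwhujθep/.
The consonants /k/, /w/, /j/, /p/ cannot be parsed into a legal (C)V(N) syllable (only a nasal (/m/, /n/, or /ŋ/) is licensed in coda position; onsets are limited to one consonant).
Inserting the epenthetic vowel yields /k/ → /ko/, /w/ → /wo/, /j/ → /jo/, /p/ → /po/.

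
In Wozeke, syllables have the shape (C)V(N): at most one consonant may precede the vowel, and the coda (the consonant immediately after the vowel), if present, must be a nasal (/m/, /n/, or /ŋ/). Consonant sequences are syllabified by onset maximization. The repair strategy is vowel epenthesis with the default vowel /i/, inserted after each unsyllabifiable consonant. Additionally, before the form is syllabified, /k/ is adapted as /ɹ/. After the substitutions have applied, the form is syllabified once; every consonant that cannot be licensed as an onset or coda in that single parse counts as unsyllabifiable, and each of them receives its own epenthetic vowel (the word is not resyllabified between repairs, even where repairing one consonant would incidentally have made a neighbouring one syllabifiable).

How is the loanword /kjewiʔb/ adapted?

Substitution: /k/ → /ɹ/, giving /ɹjewiʔb/.
Syllabifying with onset maximization leaves /ɹ/, /ʔ/, /b/ stranded (only a nasal (/m/, /n/, or /ŋ/) is licensed in coda position; onsets are limited to one consonant).
Inserting the epenthetic vowel yields /ɹ/ → /ɹi/, /ʔ/ → /ʔi/, /b/ → /bi/.

ɹijewiʔibi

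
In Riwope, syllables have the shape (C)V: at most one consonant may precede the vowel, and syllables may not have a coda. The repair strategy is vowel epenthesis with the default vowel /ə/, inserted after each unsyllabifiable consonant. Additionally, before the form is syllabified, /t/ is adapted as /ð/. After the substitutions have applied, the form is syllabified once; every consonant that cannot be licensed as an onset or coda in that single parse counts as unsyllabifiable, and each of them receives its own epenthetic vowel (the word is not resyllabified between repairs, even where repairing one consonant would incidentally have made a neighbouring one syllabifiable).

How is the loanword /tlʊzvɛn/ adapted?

Substitution: /t/ → /ð/, giving /ðlʊzvɛn/.
Under (C)V, the unsyllabifiable consonants are /ð/, /z/, /n/ (no codas are permitted; onsets are limited to one consonant).
Inserting the epenthetic vowel yields /ð/ → /ðə/, /z/ → /zə/, /n/ → /nə/.

ðəlʊzəvɛnə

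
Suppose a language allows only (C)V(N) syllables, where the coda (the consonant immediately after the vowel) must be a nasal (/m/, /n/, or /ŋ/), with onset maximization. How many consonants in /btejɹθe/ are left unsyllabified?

The consonants /b/, /j/, /ɹ/ cannot be parsed into a legal (C)V(N) syllable (only a nasal (/m/, /n/, or /ŋ/) is licensed in coda position; onsets are limited to one consonant).

3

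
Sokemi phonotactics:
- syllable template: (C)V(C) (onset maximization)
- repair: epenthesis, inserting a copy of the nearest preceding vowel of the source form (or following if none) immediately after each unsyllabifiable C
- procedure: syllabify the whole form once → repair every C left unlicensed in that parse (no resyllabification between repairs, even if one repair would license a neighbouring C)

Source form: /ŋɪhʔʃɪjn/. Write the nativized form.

ŋɪhʔɪʃɪjnɪ

Syllabifying with onset maximization leaves /ʔ/, /n/ stranded (at most one coda consonant is licensed; onsets are limited to one consonant).
Inserting the epenthetic vowel yields /ʔ/ → /ʔɪ/, /n/ → /nɪ/.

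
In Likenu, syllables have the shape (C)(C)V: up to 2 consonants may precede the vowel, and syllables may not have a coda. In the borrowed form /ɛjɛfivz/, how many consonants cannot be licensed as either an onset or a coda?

2

Under (C)(C)V, the unsyllabifiable consonants are /v/, /z/ (no codas are permitted; onsets may contain at most 2 consonants).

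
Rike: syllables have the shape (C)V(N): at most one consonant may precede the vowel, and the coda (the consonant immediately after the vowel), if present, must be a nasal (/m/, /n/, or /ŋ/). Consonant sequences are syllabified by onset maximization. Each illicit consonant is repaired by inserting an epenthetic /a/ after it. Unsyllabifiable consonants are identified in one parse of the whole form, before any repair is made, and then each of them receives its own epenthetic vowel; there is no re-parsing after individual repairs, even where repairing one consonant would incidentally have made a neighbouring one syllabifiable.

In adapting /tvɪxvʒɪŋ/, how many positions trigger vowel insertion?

3

The unsyllabifiable consonants are /t/, /x/, /v/; each receives one epenthetic vowel.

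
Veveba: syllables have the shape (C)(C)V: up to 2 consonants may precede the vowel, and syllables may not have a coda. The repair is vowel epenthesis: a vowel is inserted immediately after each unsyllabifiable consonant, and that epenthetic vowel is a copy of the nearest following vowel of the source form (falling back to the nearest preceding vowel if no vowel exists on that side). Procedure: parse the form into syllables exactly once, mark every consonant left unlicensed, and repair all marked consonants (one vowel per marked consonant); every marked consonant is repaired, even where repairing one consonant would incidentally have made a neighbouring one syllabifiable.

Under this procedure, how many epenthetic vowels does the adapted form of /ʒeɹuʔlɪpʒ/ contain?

The unsyllabifiable consonants are /p/, /ʒ/; each receives one epenthetic vowel.

2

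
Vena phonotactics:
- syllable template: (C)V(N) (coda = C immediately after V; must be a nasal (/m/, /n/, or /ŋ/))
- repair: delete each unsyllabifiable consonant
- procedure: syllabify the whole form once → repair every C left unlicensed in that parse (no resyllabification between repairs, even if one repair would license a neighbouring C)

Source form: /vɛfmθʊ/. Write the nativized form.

vɛθʊ

Syllabifying with onset maximization leaves /f/, /m/ stranded (only a nasal (/m/, /n/, or /ŋ/) is licensed in coda position; onsets are limited to one consonant).
Deletion applies to /f/, /m/.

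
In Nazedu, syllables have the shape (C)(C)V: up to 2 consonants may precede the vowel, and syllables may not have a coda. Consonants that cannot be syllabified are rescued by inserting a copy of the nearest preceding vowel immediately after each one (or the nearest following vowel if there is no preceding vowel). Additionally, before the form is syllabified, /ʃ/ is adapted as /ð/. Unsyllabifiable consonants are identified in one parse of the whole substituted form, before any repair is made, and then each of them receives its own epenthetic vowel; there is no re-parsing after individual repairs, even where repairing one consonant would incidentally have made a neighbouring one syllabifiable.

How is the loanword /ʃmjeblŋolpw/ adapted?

ðemjebelŋolopowo

Substitution: /ʃ/ → /ð/, giving /ðmjeblŋolpw/.
Under (C)(C)V, the unsyllabifiable consonants are /ð/, /b/, /l/, /p/, /w/ (no codas are permitted; onsets may contain at most 2 consonants).
Epenthesis after each stranded consonant: /ð/ → /ðe/, /b/ → /be/, /l/ → /lo/, /p/ → /po/, /w/ → /wo/.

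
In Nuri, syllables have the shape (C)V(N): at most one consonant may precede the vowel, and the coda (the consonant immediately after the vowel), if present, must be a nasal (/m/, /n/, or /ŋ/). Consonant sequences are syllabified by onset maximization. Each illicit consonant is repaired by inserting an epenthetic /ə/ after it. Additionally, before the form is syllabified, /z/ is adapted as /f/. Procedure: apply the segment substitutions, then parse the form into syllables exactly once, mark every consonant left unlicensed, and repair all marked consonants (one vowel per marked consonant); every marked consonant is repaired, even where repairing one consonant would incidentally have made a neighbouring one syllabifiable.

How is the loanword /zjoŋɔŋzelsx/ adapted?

fəjoŋɔŋfeləsəxə

Substitution: /z/ → /f/, giving /fjoŋɔŋfelsx/.
Syllabifying with onset maximization leaves /f/, /l/, /s/, /x/ stranded (only a nasal (/m/, /n/, or /ŋ/) is licensed in coda position; onsets are limited to one consonant).
Epenthesis after each stranded consonant: /f/ → /fə/, /l/ → /lə/, /s/ → /sə/, /x/ → /xə/.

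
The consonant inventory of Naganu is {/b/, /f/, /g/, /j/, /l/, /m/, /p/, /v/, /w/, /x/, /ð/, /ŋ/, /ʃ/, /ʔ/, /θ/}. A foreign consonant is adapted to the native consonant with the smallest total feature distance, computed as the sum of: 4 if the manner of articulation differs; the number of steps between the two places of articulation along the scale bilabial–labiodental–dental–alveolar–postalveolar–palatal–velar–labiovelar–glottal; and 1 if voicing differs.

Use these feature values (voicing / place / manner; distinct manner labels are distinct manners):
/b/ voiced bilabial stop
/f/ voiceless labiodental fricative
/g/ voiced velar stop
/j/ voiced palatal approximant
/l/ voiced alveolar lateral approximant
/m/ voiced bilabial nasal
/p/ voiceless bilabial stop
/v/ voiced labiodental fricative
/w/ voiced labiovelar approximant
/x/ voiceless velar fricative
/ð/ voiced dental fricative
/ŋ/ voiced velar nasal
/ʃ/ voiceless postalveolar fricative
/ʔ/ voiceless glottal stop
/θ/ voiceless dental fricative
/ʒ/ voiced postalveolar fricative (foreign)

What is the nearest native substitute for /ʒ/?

ʃ

/ʃ/ is closest: same manner (fricative), place distance 0 (postalveolar→postalveolar), voicing differs (+1); total 1. Next closest is /ð/ at distance 2.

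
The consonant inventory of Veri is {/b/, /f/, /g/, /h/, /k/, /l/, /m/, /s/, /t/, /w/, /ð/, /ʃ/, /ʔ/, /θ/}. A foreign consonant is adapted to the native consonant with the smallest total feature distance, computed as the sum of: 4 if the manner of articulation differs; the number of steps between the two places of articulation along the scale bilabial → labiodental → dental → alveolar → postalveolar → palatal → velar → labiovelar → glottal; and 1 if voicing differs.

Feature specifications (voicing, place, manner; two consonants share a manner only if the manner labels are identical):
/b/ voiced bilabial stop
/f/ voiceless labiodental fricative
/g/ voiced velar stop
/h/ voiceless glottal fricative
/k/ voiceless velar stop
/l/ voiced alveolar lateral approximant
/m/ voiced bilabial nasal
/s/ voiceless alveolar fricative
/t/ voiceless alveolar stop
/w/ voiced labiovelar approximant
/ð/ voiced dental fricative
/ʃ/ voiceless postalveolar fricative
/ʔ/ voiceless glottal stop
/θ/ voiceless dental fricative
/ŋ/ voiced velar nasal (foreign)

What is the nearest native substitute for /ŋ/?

g

/g/ is closest: manner differs (nasal→stop, +4), place distance 0 (velar→velar), same voicing; total 4. Next closest is /k/ at distance 5.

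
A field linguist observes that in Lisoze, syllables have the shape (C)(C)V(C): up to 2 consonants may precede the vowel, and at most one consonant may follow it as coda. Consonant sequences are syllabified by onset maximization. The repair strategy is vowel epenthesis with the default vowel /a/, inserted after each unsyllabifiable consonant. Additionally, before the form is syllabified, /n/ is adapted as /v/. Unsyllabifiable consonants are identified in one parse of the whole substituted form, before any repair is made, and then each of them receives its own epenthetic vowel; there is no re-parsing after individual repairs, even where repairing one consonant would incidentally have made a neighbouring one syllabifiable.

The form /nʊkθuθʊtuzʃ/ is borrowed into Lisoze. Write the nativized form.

vʊkθuθʊtuzʃa

Substitution: /n/ → /v/, giving /vʊkθuθʊtuzʃ/.
Under (C)(C)V(C), the unsyllabifiable consonants are /ʃ/ (at most one coda consonant is licensed; onsets may contain at most 2 consonants).
Each unlicensed consonant becomes the onset of a new syllable: /ʃ/ → /ʃa/.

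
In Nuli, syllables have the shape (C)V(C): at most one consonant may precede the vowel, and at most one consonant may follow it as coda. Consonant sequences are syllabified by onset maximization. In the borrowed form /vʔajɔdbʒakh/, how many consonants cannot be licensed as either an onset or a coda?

3

Syllabifying with onset maximization leaves /v/, /b/, /h/ stranded (at most one coda consonant is licensed; onsets are limited to one consonant).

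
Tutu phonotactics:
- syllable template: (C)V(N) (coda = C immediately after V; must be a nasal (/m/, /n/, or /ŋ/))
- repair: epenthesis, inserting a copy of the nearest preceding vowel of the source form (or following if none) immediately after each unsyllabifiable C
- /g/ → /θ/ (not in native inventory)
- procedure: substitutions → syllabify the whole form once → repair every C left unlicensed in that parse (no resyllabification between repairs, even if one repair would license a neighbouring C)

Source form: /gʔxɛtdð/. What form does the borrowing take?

Substitution: /g/ → /θ/, giving /θʔxɛtdð/.
Under (C)V(N), the unsyllabifiable consonants are /θ/, /ʔ/, /t/, /d/, /ð/ (only a nasal (/m/, /n/, or /ŋ/) is licensed in coda position; onsets are limited to one consonant).
Inserting the epenthetic vowel yields /θ/ → /θɛ/, /ʔ/ → /ʔɛ/, /t/ → /tɛ/, /d/ → /dɛ/, /ð/ → /ðɛ/.

θɛʔɛxɛtɛdɛðɛ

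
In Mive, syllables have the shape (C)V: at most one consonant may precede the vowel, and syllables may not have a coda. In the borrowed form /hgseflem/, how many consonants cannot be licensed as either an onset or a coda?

4

The consonants /h/, /g/, /f/, /m/ cannot be parsed into a legal (C)V syllable (no codas are permitted; onsets are limited to one consonant).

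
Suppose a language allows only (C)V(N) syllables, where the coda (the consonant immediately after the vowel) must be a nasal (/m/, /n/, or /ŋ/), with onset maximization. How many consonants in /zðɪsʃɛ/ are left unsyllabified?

The consonants /z/, /s/ cannot be parsed into a legal (C)V(N) syllable (only a nasal (/m/, /n/, or /ŋ/) is licensed in coda position; onsets are limited to one consonant).

2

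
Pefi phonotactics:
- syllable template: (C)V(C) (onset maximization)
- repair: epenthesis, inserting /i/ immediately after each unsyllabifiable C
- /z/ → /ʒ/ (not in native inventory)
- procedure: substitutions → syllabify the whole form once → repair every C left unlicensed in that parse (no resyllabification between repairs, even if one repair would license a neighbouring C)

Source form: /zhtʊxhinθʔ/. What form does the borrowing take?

Substitution: /z/ → /ʒ/, giving /ʒhtʊxhinθʔ/.
Under (C)V(C), the unsyllabifiable consonants are /ʒ/, /h/, /θ/, /ʔ/ (at most one coda consonant is licensed; onsets are limited to one consonant).
Inserting the epenthetic vowel yields /ʒ/ → /ʒi/, /h/ → /hi/, /θ/ → /θi/, /ʔ/ → /ʔi/.

ʒihitʊxhinθiʔi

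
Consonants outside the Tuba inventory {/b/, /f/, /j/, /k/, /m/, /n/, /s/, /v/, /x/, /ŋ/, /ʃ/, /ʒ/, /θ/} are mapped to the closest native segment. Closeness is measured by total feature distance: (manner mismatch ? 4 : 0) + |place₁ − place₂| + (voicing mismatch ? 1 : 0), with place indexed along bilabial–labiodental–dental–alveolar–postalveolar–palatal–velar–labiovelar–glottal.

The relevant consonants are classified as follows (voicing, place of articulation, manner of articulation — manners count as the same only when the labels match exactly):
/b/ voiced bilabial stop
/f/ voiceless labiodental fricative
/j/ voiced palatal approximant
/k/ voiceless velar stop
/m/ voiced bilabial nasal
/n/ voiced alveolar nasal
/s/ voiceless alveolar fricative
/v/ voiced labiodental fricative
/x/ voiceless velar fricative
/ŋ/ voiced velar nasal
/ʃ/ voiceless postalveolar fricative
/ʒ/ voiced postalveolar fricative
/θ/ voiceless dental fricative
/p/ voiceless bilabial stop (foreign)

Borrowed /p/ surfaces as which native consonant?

b

/b/ is closest: same manner (stop), place distance 0 (bilabial→bilabial), voicing differs (+1); total 1. Next closest is /f/ at distance 5.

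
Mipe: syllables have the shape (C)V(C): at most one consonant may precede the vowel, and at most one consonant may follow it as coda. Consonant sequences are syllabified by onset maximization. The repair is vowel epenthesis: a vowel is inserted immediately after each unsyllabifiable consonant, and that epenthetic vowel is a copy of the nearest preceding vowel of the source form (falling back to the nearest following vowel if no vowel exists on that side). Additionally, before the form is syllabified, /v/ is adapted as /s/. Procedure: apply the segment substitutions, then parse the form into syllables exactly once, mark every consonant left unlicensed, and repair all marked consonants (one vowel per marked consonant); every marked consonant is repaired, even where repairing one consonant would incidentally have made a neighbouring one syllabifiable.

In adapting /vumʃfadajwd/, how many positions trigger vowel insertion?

After substitution the input is /sumʃfadajwd/.
The unsyllabifiable consonants are /ʃ/, /w/, /d/; each receives one epenthetic vowel.

3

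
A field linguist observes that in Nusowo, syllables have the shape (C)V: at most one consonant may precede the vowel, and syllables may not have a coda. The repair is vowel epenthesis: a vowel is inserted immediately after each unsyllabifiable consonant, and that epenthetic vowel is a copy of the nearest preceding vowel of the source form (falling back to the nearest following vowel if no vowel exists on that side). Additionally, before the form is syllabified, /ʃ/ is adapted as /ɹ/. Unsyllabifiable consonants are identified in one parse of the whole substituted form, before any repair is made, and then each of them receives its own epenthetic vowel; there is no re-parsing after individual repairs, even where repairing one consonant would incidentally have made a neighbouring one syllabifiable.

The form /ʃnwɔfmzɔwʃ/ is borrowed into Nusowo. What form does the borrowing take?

ɹɔnɔwɔfɔmɔzɔwɔɹɔ

Substitution: /ʃ/ → /ɹ/, giving /ɹnwɔfmzɔwɹ/.
Syllabifying with onset maximization leaves /ɹ/, /n/, /f/, /m/, /w/, /ɹ/ stranded (no codas are permitted; onsets are limited to one consonant).
Each unlicensed consonant becomes the onset of a new syllable: /ɹ/ → /ɹɔ/, /n/ → /nɔ/, /f/ → /fɔ/, /m/ → /mɔ/, /w/ → /wɔ/, /ɹ/ → /ɹɔ/.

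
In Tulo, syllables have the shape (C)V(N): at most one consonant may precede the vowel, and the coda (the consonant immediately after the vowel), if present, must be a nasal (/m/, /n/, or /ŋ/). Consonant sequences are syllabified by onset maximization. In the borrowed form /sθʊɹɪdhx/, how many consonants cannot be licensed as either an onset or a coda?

4

The consonants /s/, /d/, /h/, /x/ cannot be parsed into a legal (C)V(N) syllable (only a nasal (/m/, /n/, or /ŋ/) is licensed in coda position; onsets are limited to one consonant).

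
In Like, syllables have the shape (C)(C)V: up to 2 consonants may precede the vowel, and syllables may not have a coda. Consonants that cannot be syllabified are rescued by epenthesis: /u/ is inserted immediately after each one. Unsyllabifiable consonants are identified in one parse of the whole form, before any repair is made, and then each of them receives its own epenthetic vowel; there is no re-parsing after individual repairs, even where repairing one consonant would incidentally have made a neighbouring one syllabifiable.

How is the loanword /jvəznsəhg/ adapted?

The consonants /z/, /h/, /g/ cannot be parsed into a legal (C)(C)V syllable (no codas are permitted; onsets may contain at most 2 consonants).
Inserting the epenthetic vowel yields /z/ → /zu/, /h/ → /hu/, /g/ → /gu/.

jvəzunsəhugu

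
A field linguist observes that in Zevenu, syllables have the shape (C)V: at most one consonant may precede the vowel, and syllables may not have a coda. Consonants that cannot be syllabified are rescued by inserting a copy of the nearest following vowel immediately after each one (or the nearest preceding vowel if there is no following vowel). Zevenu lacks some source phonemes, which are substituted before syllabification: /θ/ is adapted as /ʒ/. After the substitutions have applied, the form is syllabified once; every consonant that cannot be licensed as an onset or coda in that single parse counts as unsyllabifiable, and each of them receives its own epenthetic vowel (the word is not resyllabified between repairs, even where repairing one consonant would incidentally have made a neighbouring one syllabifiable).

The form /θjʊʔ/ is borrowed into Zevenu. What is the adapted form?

ʒʊjʊʔʊ

Substitution: /θ/ → /ʒ/, giving /ʒjʊʔ/.
Under (C)V, the unsyllabifiable consonants are /ʒ/, /ʔ/ (no codas are permitted; onsets are limited to one consonant).
Inserting the epenthetic vowel yields /ʒ/ → /ʒʊ/, /ʔ/ → /ʔʊ/.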